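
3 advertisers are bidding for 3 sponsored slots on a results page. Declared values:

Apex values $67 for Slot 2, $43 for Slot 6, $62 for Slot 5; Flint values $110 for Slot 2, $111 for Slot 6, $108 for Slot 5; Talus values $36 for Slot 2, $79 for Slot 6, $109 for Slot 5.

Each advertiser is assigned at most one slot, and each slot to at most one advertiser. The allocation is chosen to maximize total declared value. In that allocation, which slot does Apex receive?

Optimal: Apex→Slot 2 ($67), Flint→Slot 6 ($111), Talus→Slot 5 ($109) — total 67+111+109 = $287.
Column-greedy (each slot in turn goes to its best remaining advertiser) gives $251, worse by 36.
No other one-to-one assignment exceeds $287.

Apex receives Slot 2.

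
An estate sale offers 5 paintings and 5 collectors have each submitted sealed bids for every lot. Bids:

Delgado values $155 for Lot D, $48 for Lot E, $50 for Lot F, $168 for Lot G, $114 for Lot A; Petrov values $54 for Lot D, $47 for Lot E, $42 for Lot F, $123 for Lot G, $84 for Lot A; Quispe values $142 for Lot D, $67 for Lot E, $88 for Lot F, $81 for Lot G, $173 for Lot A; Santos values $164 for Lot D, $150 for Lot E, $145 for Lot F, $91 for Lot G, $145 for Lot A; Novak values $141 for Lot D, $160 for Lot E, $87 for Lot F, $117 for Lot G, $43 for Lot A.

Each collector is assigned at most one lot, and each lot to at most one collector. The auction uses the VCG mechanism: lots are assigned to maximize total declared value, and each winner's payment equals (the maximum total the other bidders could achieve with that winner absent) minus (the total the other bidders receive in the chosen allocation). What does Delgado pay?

Delgado pays $19.

Efficient allocation: Delgado→Lot D ($155), Petrov→Lot G ($123), Quispe→Lot A ($173), Santos→Lot F ($145), Novak→Lot E ($160); total welfare W = $756.
Delgado receives Lot D at value $155, so the others get W − 155 = $601.
Without Delgado: best allocation of the remaining 4 bidders over all 5 lots is Petrov→Lot G ($123), Quispe→Lot A ($173), Santos→Lot D ($164), Novak→Lot E ($160), total $620.
VCG payment = (others' best without Delgado) − (others' welfare with Delgado) = 620 − 601 = $19.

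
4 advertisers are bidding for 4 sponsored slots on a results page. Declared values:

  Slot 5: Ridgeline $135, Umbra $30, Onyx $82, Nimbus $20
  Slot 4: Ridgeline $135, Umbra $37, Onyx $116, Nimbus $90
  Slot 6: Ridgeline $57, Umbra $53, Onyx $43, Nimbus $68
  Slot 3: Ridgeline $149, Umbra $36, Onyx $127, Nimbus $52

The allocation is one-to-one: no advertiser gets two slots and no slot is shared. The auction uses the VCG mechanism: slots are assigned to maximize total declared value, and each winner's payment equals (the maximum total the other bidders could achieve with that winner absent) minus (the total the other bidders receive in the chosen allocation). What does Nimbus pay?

Efficient allocation: Ridgeline→Slot 5 ($135), Umbra→Slot 6 ($53), Onyx→Slot 3 ($127), Nimbus→Slot 4 ($90); total welfare W = $405.
Nimbus receives Slot 4 at value $90, so the others get W − 90 = $315.
Without Nimbus: best allocation of the remaining 3 bidders over all 4 slots is Ridgeline→Slot 3 ($149), Umbra→Slot 6 ($53), Onyx→Slot 4 ($116), total $318.
VCG payment = (others' best without Nimbus) − (others' welfare with Nimbus) = 318 − 315 = $3.

Nimbus pays $3.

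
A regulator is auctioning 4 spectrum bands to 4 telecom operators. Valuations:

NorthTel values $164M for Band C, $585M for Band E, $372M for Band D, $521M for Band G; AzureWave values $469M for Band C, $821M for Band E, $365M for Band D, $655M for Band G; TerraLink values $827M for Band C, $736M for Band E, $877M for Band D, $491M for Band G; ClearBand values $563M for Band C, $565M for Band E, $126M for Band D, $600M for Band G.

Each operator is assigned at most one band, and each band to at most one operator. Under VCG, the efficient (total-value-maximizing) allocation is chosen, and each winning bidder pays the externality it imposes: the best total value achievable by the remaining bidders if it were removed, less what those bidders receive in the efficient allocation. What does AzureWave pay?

AzureWave pays $101M.

Efficient allocation: NorthTel→Band G ($521M), AzureWave→Band E ($821M), TerraLink→Band D ($877M), ClearBand→Band C ($563M); total welfare W = $2782M.
AzureWave receives Band E at value $821M, so the others get W − 821 = $1961M.
Without AzureWave: best allocation of the remaining 3 bidders over all 4 bands is NorthTel→Band E ($585M), TerraLink→Band D ($877M), ClearBand→Band G ($600M), total $2062M.
VCG payment = (others' best without AzureWave) − (others' welfare with AzureWave) = 2062 − 1961 = $101M.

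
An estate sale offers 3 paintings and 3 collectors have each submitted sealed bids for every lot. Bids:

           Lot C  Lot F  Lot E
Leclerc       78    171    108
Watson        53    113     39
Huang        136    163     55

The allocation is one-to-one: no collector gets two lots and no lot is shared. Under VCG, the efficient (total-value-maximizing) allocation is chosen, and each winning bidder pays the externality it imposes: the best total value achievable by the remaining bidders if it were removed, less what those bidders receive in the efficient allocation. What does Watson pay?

Efficient allocation: Leclerc→Lot E ($108), Watson→Lot F ($113), Huang→Lot C ($136); total welfare W = $357.
Watson receives Lot F at value $113, so the others get W − 113 = $244.
Without Watson: best allocation of the remaining 2 bidders over all 3 lots is Leclerc→Lot F ($171), Huang→Lot C ($136), total $307.
VCG payment = (others' best without Watson) − (others' welfare with Watson) = 307 − 244 = $63.

Watson pays $63.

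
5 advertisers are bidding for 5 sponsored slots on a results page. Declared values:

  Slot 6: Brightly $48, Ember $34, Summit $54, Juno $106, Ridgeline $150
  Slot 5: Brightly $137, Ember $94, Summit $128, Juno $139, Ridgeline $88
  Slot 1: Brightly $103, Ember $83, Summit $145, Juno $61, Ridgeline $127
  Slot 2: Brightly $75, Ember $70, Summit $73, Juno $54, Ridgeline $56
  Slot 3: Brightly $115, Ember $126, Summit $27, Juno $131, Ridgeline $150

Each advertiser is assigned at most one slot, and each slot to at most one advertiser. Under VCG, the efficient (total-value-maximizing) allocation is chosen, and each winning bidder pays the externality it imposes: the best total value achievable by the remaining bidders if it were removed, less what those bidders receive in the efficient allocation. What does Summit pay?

Summit pays $28.

Efficient allocation: Brightly→Slot 2 ($75), Ember→Slot 3 ($126), Summit→Slot 1 ($145), Juno→Slot 5 ($139), Ridgeline→Slot 6 ($150); total welfare W = $635.
Summit receives Slot 1 at value $145, so the others get W − 145 = $490.
Without Summit: best allocation of the remaining 4 bidders over all 5 slots is Brightly→Slot 1 ($103), Ember→Slot 3 ($126), Juno→Slot 5 ($139), Ridgeline→Slot 6 ($150), total $518.
VCG payment = (others' best without Summit) − (others' welfare with Summit) = 518 − 490 = $28.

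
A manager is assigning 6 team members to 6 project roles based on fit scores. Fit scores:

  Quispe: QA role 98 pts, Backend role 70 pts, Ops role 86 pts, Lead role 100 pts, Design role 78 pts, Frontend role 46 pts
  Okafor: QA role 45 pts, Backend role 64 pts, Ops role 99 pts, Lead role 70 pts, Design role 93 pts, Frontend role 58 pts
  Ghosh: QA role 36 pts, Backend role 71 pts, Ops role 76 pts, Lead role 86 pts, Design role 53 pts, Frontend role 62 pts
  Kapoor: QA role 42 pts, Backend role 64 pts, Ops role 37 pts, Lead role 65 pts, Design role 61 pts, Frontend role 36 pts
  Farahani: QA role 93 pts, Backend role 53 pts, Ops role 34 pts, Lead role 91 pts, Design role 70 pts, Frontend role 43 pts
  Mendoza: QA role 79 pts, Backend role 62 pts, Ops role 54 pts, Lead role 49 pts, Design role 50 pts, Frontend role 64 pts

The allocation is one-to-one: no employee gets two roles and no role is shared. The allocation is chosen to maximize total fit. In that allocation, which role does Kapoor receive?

Kapoor receives Backend role.

Optimal: Quispe→Lead role (100 pts), Okafor→Design role (93 pts), Ghosh→Ops role (76 pts), Kapoor→Backend role (64 pts), Farahani→QA role (93 pts), Mendoza→Frontend role (64 pts) — total 100+93+76+64+93+64 = 490 pts.
Column-greedy (each role in turn goes to its best remaining employee) gives 484 pts, worse by 6.
Kapoor's own top role is Lead role (65 pts), but forcing Kapoor→Lead role and reassigning the rest optimally gives only 472 pts — worse by 18.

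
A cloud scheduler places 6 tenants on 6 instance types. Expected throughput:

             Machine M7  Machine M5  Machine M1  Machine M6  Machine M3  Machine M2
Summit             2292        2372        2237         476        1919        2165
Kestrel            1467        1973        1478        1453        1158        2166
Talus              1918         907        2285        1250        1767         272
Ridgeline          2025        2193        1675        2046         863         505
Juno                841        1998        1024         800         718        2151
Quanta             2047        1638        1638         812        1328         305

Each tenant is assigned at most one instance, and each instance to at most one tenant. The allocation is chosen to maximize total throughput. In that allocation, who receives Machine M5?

Optimal: Summit→Machine M3 (1919 ops/s), Kestrel→Machine M2 (2166 ops/s), Talus→Machine M1 (2285 ops/s), Ridgeline→Machine M6 (2046 ops/s), Juno→Machine M5 (1998 ops/s), Quanta→Machine M7 (2047 ops/s) — total 1919+2166+2285+2046+1998+2047 = 12461 ops/s.
Max-entry greedy (repeatedly take the single best remaining cell) gives 11634 ops/s, worse by 827.
Juno's own top instance is Machine M2 (2151 ops/s), but forcing Juno→Machine M2 and reassigning the rest optimally gives only 12421 ops/s — worse by 40.

Juno receives Machine M5.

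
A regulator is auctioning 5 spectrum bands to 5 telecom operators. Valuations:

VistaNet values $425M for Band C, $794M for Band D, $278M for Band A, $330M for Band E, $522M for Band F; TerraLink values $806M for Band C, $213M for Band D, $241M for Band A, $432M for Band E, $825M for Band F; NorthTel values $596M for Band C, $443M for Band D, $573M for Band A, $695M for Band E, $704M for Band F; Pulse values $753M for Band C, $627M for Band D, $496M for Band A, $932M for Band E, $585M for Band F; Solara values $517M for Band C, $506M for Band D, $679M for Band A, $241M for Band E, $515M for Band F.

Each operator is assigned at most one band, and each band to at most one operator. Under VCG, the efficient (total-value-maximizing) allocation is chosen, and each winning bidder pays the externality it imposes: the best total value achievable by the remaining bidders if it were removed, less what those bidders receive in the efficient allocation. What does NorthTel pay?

Efficient allocation: VistaNet→Band D ($794M), TerraLink→Band C ($806M), NorthTel→Band F ($704M), Pulse→Band E ($932M), Solara→Band A ($679M); total welfare W = $3915M.
NorthTel receives Band F at value $704M, so the others get W − 704 = $3211M.
Without NorthTel: best allocation of the remaining 4 bidders over all 5 bands is VistaNet→Band D ($794M), TerraLink→Band F ($825M), Pulse→Band E ($932M), Solara→Band A ($679M), total $3230M.
VCG payment = (others' best without NorthTel) − (others' welfare with NorthTel) = 3230 − 3211 = $19M.

NorthTel pays $19M.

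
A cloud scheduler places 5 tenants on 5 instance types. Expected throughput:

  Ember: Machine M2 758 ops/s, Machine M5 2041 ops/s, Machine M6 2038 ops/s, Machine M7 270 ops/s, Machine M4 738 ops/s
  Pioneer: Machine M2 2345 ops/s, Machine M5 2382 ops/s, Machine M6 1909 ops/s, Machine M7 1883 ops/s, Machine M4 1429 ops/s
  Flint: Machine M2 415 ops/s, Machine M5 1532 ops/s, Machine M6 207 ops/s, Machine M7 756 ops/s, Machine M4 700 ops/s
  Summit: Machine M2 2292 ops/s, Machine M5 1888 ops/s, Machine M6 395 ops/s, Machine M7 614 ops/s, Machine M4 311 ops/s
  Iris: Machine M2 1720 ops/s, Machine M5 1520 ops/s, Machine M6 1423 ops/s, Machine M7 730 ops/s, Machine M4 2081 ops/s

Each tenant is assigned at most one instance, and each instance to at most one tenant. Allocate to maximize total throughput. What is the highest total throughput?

Max total: 9826 ops/s

Optimal: Ember→Machine M6 (2038 ops/s), Pioneer→Machine M7 (1883 ops/s), Flint→Machine M5 (1532 ops/s), Summit→Machine M2 (2292 ops/s), Iris→Machine M4 (2081 ops/s) — total 2038+1883+1532+2292+2081 = 9826 ops/s.
Next-best assignment: Ember→Machine M6, Pioneer→Machine M5, Flint→Machine M7, Summit→Machine M2, Iris→Machine M4 = 9549 ops/s.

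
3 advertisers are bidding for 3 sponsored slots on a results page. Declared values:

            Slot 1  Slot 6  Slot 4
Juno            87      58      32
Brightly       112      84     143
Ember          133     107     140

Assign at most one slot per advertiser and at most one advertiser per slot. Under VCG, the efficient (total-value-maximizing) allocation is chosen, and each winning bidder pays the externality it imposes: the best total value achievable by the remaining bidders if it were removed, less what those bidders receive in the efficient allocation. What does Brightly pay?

Brightly pays $33.

Efficient allocation: Juno→Slot 1 ($87), Brightly→Slot 4 ($143), Ember→Slot 6 ($107); total welfare W = $337.
Brightly receives Slot 4 at value $143, so the others get W − 143 = $194.
Without Brightly: best allocation of the remaining 2 bidders over all 3 slots is Juno→Slot 1 ($87), Ember→Slot 4 ($140), total $227.
VCG payment = (others' best without Brightly) − (others' welfare with Brightly) = 227 − 194 = $33.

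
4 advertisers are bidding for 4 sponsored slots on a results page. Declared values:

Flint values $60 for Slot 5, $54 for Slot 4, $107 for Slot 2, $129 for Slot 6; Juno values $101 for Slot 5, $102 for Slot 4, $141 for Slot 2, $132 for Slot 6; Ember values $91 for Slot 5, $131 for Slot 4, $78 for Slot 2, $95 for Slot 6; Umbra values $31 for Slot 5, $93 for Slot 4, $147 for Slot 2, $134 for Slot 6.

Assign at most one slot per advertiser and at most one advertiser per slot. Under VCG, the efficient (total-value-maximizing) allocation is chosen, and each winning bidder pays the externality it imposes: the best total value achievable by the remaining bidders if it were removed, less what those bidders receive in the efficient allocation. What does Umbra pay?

Umbra pays $40.

Efficient allocation: Flint→Slot 6 ($129), Juno→Slot 5 ($101), Ember→Slot 4 ($131), Umbra→Slot 2 ($147); total welfare W = $508.
Umbra receives Slot 2 at value $147, so the others get W − 147 = $361.
Without Umbra: best allocation of the remaining 3 bidders over all 4 slots is Flint→Slot 6 ($129), Juno→Slot 2 ($141), Ember→Slot 4 ($131), total $401.
VCG payment = (others' best without Umbra) − (others' welfare with Umbra) = 401 − 361 = $40.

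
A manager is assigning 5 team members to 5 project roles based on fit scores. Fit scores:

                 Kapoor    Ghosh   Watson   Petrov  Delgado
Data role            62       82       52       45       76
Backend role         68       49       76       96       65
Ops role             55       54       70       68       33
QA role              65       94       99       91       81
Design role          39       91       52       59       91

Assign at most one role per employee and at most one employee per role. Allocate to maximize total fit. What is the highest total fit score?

Maximum total: 423 pts

Optimal: Kapoor→Ops role (55 pts), Ghosh→Data role (82 pts), Watson→QA role (99 pts), Petrov→Backend role (96 pts), Delgado→Design role (91 pts) — total 55+82+99+96+91 = 423 pts.
Column-greedy (each role in turn goes to its best remaining employee) gives 368 pts, worse by 55.
Next-best assignment: Kapoor→Ops role, Ghosh→Design role, Watson→QA role, Petrov→Backend role, Delgado→Data role = 417 pts.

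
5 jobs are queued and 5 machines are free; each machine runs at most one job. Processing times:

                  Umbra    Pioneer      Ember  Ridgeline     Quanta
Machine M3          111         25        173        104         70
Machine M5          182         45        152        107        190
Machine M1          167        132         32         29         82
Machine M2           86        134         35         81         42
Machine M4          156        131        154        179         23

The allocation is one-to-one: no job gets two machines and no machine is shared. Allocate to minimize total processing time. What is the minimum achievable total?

Minimum total: 243 min

Treat this as an assignment problem: match each job to one machine.
Optimal: Umbra→Machine M3 (111 min), Pioneer→Machine M5 (45 min), Ember→Machine M2 (35 min), Ridgeline→Machine M1 (29 min), Quanta→Machine M4 (23 min) — total 111+45+35+29+23 = 243 min.
Row-greedy (each job in turn takes its cheapest remaining machine) gives 273 min, worse by 30.
Next-best assignment: Umbra→Machine M2, Pioneer→Machine M3, Ember→Machine M1, Ridgeline→Machine M5, Quanta→Machine M4 = 273 min.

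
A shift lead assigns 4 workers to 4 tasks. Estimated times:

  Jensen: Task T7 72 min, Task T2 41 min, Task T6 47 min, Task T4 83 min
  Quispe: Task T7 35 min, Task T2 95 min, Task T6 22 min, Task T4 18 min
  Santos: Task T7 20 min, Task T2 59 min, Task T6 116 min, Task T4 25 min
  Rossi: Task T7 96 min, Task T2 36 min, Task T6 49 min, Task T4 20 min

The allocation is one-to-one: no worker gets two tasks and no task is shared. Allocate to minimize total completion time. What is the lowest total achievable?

This is the linear assignment problem.
Optimal: Jensen→Task T2 (41 min), Quispe→Task T6 (22 min), Santos→Task T7 (20 min), Rossi→Task T4 (20 min) — total 41+22+20+20 = 103 min.
Row-greedy (each worker in turn takes its cheapest remaining task) gives 128 min, worse by 25.
Next-best assignment: Jensen→Task T6, Quispe→Task T4, Santos→Task T7, Rossi→Task T2 = 121 min.
No other one-to-one assignment undercuts 103 min.

Min total: 103 min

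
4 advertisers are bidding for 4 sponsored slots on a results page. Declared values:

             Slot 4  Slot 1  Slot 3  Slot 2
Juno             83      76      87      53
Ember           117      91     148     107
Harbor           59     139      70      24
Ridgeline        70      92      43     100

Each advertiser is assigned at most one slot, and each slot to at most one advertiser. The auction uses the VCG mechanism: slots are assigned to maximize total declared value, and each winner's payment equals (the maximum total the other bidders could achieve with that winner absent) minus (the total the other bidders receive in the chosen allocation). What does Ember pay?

Efficient allocation: Juno→Slot 4 ($83), Ember→Slot 3 ($148), Harbor→Slot 1 ($139), Ridgeline→Slot 2 ($100); total welfare W = $470.
Ember receives Slot 3 at value $148, so the others get W − 148 = $322.
Without Ember: best allocation of the remaining 3 bidders over all 4 slots is Juno→Slot 3 ($87), Harbor→Slot 1 ($139), Ridgeline→Slot 2 ($100), total $326.
VCG payment = (others' best without Ember) − (others' welfare with Ember) = 326 − 322 = $4.

Ember pays $4.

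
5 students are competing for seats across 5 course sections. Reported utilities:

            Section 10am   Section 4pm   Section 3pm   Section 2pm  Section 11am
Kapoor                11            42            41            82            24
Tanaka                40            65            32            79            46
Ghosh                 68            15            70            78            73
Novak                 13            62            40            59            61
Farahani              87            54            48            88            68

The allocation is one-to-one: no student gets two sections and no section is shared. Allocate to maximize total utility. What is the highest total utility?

Maximum total: 365 points

This is a one-to-one assignment (maximum-weight bipartite matching).
Optimal: Kapoor→Section 2pm (82 points), Tanaka→Section 4pm (65 points), Ghosh→Section 3pm (70 points), Novak→Section 11am (61 points), Farahani→Section 10am (87 points) — total 82+65+70+61+87 = 365 points.
Max-entry greedy (repeatedly take the single best remaining cell) gives 280 points, worse by 85.
Next-best assignment: Kapoor→Section 2pm, Tanaka→Section 4pm, Ghosh→Section 11am, Novak→Section 3pm, Farahani→Section 10am = 347 points.
Every other assignment is strictly worse.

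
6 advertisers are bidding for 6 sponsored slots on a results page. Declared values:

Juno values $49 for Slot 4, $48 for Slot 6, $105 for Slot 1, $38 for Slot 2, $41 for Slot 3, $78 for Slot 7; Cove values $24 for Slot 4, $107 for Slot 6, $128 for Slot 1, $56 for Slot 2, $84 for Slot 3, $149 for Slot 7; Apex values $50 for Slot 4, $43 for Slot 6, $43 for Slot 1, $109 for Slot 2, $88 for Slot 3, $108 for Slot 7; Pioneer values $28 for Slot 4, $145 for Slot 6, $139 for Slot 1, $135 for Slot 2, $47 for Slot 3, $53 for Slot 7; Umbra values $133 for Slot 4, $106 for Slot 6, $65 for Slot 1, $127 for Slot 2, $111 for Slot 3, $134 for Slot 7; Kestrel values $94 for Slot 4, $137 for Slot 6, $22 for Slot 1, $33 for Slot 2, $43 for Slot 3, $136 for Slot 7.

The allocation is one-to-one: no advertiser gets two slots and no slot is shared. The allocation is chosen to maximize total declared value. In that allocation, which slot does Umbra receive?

Umbra receives Slot 4.

This is the linear assignment problem.
Optimal: Juno→Slot 1 ($105), Cove→Slot 7 ($149), Apex→Slot 3 ($88), Pioneer→Slot 2 ($135), Umbra→Slot 4 ($133), Kestrel→Slot 6 ($137) — total 105+149+88+135+133+137 = $747.
Column-greedy (each slot in turn goes to its best remaining advertiser) gives $636, worse by 111.
Every other assignment is strictly worse.
Umbra's own top slot is Slot 7 ($134), but forcing Umbra→Slot 7 and reassigning the rest optimally gives only $671 — worse by 76.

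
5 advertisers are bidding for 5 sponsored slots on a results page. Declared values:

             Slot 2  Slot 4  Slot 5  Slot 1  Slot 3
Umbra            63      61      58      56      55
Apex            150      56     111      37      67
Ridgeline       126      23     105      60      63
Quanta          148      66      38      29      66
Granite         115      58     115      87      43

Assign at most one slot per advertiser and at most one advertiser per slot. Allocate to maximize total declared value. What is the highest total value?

Maximum total: $470

Optimal: Umbra→Slot 4 ($61), Apex→Slot 5 ($111), Ridgeline→Slot 3 ($63), Quanta→Slot 2 ($148), Granite→Slot 1 ($87) — total 61+111+63+148+87 = $470.
Next-best assignment: Umbra→Slot 4, Apex→Slot 2, Ridgeline→Slot 5, Quanta→Slot 3, Granite→Slot 1 = $469.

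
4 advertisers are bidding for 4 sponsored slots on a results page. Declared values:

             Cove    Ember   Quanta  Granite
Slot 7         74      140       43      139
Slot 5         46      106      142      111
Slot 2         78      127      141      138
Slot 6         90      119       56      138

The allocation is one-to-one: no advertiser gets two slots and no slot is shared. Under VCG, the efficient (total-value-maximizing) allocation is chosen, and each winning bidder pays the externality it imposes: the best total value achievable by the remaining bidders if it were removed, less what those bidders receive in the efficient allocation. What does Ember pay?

Efficient allocation: Cove→Slot 6 ($90), Ember→Slot 7 ($140), Quanta→Slot 5 ($142), Granite→Slot 2 ($138); total welfare W = $510.
Ember receives Slot 7 at value $140, so the others get W − 140 = $370.
Without Ember: best allocation of the remaining 3 bidders over all 4 slots is Cove→Slot 6 ($90), Quanta→Slot 5 ($142), Granite→Slot 7 ($139), total $371.
VCG payment = (others' best without Ember) − (others' welfare with Ember) = 371 − 370 = $1.

Ember pays $1.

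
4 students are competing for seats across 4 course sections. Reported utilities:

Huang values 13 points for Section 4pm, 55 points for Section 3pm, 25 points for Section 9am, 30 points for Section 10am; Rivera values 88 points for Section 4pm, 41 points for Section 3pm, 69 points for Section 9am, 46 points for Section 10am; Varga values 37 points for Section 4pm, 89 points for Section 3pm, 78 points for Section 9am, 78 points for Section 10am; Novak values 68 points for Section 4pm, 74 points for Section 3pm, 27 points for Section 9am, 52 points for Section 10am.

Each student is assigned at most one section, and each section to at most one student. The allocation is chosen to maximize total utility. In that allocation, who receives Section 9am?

Varga receives Section 9am.

Optimal: Huang→Section 3pm (55 points), Rivera→Section 4pm (88 points), Varga→Section 9am (78 points), Novak→Section 10am (52 points) — total 55+88+78+52 = 273 points.
Next-best assignment: Huang→Section 3pm, Rivera→Section 9am, Varga→Section 10am, Novak→Section 4pm = 270 points.
Varga's own top section is Section 3pm (89 points), but forcing Varga→Section 3pm and reassigning the rest optimally gives only 256 points — worse by 17.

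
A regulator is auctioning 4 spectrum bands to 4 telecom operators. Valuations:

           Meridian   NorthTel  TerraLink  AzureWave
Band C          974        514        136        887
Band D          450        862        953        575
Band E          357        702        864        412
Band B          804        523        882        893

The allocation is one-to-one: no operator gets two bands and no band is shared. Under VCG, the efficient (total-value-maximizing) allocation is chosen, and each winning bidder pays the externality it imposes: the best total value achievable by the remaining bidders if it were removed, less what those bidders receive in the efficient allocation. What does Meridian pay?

Meridian pays $12M.

Efficient allocation: Meridian→Band C ($974M), NorthTel→Band D ($862M), TerraLink→Band E ($864M), AzureWave→Band B ($893M); total welfare W = $3593M.
Meridian receives Band C at value $974M, so the others get W − 974 = $2619M.
Without Meridian: best allocation of the remaining 3 bidders over all 4 bands is NorthTel→Band D ($862M), TerraLink→Band B ($882M), AzureWave→Band C ($887M), total $2631M.
VCG payment = (others' best without Meridian) − (others' welfare with Meridian) = 2631 − 2619 = $12M.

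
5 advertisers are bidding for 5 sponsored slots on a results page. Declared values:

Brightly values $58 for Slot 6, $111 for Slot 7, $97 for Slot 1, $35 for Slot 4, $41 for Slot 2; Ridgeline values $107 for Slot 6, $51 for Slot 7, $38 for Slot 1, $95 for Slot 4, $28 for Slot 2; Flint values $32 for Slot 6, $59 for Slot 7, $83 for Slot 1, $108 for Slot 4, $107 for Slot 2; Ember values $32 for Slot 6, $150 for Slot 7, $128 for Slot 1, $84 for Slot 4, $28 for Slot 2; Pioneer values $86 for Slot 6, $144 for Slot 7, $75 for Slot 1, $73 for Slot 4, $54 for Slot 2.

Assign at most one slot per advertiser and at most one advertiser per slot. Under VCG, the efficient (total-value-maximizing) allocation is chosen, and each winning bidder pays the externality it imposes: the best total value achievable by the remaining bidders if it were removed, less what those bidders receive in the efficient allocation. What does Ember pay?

Efficient allocation: Brightly→Slot 1 ($97), Ridgeline→Slot 6 ($107), Flint→Slot 2 ($107), Ember→Slot 4 ($84), Pioneer→Slot 7 ($144); total welfare W = $539.
Ember receives Slot 4 at value $84, so the others get W − 84 = $455.
Without Ember: best allocation of the remaining 4 bidders over all 5 slots is Brightly→Slot 1 ($97), Ridgeline→Slot 6 ($107), Flint→Slot 4 ($108), Pioneer→Slot 7 ($144), total $456.
VCG payment = (others' best without Ember) − (others' welfare with Ember) = 456 − 455 = $1.

Ember pays $1.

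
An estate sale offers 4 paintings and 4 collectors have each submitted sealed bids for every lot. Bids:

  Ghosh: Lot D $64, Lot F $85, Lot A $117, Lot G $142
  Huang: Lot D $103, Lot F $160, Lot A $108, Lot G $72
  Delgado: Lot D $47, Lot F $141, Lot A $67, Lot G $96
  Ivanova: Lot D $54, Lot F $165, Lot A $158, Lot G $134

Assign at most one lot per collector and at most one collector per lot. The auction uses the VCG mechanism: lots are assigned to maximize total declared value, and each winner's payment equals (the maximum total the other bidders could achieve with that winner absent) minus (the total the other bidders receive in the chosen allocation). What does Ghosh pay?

Efficient allocation: Ghosh→Lot G ($142), Huang→Lot D ($103), Delgado→Lot F ($141), Ivanova→Lot A ($158); total welfare W = $544.
Ghosh receives Lot G at value $142, so the others get W − 142 = $402.
Without Ghosh: best allocation of the remaining 3 bidders over all 4 lots is Huang→Lot F ($160), Delgado→Lot G ($96), Ivanova→Lot A ($158), total $414.
VCG payment = (others' best without Ghosh) − (others' welfare with Ghosh) = 414 − 402 = $12.

Ghosh pays $12.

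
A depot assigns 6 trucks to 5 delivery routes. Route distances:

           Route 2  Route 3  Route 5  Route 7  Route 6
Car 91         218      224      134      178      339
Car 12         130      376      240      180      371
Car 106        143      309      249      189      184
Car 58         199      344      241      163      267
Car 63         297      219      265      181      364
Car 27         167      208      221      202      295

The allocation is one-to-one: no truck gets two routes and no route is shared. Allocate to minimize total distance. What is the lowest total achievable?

Optimal: Car 12→Route 2 (130 km), Car 27→Route 3 (208 km), Car 91→Route 5 (134 km), Car 58→Route 7 (163 km), Car 106→Route 6 (184 km) — total 130+208+134+163+184 = 819 km.
Row-greedy (each truck in turn takes its cheapest remaining route) gives 830 km, worse by 11.
No other one-to-one assignment undercuts 819 km.

Min total: 819 km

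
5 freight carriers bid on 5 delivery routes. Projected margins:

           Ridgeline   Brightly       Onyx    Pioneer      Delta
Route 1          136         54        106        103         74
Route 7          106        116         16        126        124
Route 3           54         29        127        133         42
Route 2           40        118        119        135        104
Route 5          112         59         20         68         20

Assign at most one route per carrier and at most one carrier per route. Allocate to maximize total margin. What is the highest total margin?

Maximum total: $593k

Optimal: Ridgeline→Route 5 ($112k), Brightly→Route 2 ($118k), Onyx→Route 1 ($106k), Pioneer→Route 3 ($133k), Delta→Route 7 ($124k) — total 112+118+106+133+124 = $593k.
Column-greedy (each route in turn goes to its best remaining carrier) gives $527k, worse by 66.
Checked against all permutations: $593k is optimal.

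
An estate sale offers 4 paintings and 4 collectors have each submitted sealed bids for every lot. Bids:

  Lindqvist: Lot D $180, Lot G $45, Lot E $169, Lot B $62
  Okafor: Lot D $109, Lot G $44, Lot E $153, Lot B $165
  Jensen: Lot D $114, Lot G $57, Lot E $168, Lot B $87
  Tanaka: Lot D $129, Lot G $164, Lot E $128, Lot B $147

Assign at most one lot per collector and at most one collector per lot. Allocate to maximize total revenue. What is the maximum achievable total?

This is a one-to-one assignment (maximum-weight bipartite matching).
Optimal: Lindqvist→Lot D ($180), Okafor→Lot B ($165), Jensen→Lot E ($168), Tanaka→Lot G ($164) — total 180+165+168+164 = $677.
Next-best assignment: Lindqvist→Lot E, Okafor→Lot B, Jensen→Lot D, Tanaka→Lot G = $612.
Checked against all permutations: $677 is optimal.

Maximum total: $677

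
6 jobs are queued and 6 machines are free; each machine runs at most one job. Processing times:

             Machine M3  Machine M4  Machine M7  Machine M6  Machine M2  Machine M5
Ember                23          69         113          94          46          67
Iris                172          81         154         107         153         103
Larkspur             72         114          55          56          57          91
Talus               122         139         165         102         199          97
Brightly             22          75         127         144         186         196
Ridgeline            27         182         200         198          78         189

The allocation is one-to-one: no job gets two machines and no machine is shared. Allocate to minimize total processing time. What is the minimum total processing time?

This is the linear assignment problem.
Optimal: Ember→Machine M5 (67 min), Iris→Machine M4 (81 min), Larkspur→Machine M7 (55 min), Talus→Machine M6 (102 min), Brightly→Machine M3 (22 min), Ridgeline→Machine M2 (78 min) — total 67+81+55+102+22+78 = 405 min.
Row-greedy (each job in turn takes its cheapest remaining machine) gives 478 min, worse by 73.

Min total: 405 min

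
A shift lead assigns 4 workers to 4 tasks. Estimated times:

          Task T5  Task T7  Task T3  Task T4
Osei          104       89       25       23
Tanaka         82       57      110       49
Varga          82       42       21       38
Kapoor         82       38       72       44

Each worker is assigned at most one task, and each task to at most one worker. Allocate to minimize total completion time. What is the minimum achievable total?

This is a one-to-one assignment (minimum-cost bipartite matching).
Optimal: Osei→Task T4 (23 min), Tanaka→Task T5 (82 min), Varga→Task T3 (21 min), Kapoor→Task T7 (38 min) — total 23+82+21+38 = 164 min.
Row-greedy (each worker in turn takes its cheapest remaining task) gives 183 min, worse by 19.
Swapping Kapoor↔Varga (Kapoor→Task T3 72 min, Varga→Task T7 42 min) adds 55.

Min total: 164 min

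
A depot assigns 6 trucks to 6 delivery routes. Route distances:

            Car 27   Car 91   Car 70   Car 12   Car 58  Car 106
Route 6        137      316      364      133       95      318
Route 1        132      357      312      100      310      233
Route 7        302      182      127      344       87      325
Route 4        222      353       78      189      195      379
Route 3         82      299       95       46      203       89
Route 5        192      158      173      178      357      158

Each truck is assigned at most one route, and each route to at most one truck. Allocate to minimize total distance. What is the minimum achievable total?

This is a one-to-one assignment (minimum-cost bipartite matching).
Optimal: Car 27→Route 6 (137 km), Car 91→Route 5 (158 km), Car 70→Route 4 (78 km), Car 12→Route 1 (100 km), Car 58→Route 7 (87 km), Car 106→Route 3 (89 km) — total 137+158+78+100+87+89 = 649 km.
Row-greedy (each truck in turn takes its cheapest remaining route) gives 823 km, worse by 174.
Next-best assignment: Car 27→Route 1, Car 91→Route 5, Car 70→Route 4, Car 12→Route 6, Car 58→Route 7, Car 106→Route 3 = 677 km.

Minimum total: 649 km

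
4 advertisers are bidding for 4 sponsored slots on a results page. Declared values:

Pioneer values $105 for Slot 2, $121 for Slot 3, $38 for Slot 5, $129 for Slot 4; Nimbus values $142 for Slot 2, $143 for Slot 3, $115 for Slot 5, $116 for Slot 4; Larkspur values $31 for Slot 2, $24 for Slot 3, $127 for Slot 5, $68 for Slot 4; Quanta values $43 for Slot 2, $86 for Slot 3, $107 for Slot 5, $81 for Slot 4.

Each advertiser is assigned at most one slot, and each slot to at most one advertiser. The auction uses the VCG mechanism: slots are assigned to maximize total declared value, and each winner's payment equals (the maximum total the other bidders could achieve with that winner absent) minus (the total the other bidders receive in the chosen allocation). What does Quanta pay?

Efficient allocation: Pioneer→Slot 4 ($129), Nimbus→Slot 2 ($142), Larkspur→Slot 5 ($127), Quanta→Slot 3 ($86); total welfare W = $484.
Quanta receives Slot 3 at value $86, so the others get W − 86 = $398.
Without Quanta: best allocation of the remaining 3 bidders over all 4 slots is Pioneer→Slot 4 ($129), Nimbus→Slot 3 ($143), Larkspur→Slot 5 ($127), total $399.
VCG payment = (others' best without Quanta) − (others' welfare with Quanta) = 399 − 398 = $1.

Quanta pays $1.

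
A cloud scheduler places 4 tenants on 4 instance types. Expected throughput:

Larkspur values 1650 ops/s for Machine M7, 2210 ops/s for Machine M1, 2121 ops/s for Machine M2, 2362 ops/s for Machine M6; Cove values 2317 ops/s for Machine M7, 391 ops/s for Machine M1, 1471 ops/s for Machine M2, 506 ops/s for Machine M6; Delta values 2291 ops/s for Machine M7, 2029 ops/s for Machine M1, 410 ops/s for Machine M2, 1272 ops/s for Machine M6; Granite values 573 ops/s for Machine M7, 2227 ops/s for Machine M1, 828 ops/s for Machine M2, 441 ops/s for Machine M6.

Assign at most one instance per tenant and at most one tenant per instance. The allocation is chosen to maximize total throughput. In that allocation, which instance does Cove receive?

Optimal: Larkspur→Machine M6 (2362 ops/s), Cove→Machine M2 (1471 ops/s), Delta→Machine M7 (2291 ops/s), Granite→Machine M1 (2227 ops/s) — total 2362+1471+2291+2227 = 8351 ops/s.
Column-greedy (each instance in turn goes to its best remaining tenant) gives 7937 ops/s, worse by 414.
Swapping Delta↔Granite (Delta→Machine M1 2029 ops/s, Granite→Machine M7 573 ops/s) loses 1916.
Cove's own top instance is Machine M7 (2317 ops/s), but forcing Cove→Machine M7 and reassigning the rest optimally gives only 7937 ops/s — worse by 414.

Cove receives Machine M2.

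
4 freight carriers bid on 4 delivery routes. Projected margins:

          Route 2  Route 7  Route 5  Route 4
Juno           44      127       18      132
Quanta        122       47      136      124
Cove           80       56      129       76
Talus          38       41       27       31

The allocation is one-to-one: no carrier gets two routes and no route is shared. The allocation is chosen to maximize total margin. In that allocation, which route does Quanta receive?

Optimal: Juno→Route 4 ($132k), Quanta→Route 2 ($122k), Cove→Route 5 ($129k), Talus→Route 7 ($41k) — total 132+122+129+41 = $424k.
Max-entry greedy (repeatedly take the single best remaining cell) gives $389k, worse by 35.
Quanta's own top route is Route 5 ($136k), but forcing Quanta→Route 5 and reassigning the rest optimally gives only $389k — worse by 35.

Quanta receives Route 2.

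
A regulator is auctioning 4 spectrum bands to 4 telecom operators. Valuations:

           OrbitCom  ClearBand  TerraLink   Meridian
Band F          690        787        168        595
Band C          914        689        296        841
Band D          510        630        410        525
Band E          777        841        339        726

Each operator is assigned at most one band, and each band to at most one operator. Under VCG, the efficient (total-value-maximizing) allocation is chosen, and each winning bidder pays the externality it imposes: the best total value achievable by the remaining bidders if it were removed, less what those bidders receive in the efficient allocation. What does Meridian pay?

Meridian pays $54M.

Efficient allocation: OrbitCom→Band C ($914M), ClearBand→Band F ($787M), TerraLink→Band D ($410M), Meridian→Band E ($726M); total welfare W = $2837M.
Meridian receives Band E at value $726M, so the others get W − 726 = $2111M.
Without Meridian: best allocation of the remaining 3 bidders over all 4 bands is OrbitCom→Band C ($914M), ClearBand→Band E ($841M), TerraLink→Band D ($410M), total $2165M.
VCG payment = (others' best without Meridian) − (others' welfare with Meridian) = 2165 − 2111 = $54M.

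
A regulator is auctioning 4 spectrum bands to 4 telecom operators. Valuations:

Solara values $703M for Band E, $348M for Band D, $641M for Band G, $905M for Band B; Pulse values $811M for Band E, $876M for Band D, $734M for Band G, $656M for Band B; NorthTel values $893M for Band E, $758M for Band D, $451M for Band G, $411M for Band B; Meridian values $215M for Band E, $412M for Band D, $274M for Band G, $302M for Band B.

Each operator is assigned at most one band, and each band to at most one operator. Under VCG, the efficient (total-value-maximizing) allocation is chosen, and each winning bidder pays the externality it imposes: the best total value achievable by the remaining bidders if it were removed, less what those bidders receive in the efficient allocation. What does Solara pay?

Efficient allocation: Solara→Band B ($905M), Pulse→Band D ($876M), NorthTel→Band E ($893M), Meridian→Band G ($274M); total welfare W = $2948M.
Solara receives Band B at value $905M, so the others get W − 905 = $2043M.
Without Solara: best allocation of the remaining 3 bidders over all 4 bands is Pulse→Band D ($876M), NorthTel→Band E ($893M), Meridian→Band B ($302M), total $2071M.
VCG payment = (others' best without Solara) − (others' welfare with Solara) = 2071 − 2043 = $28M.

Solara pays $28M.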